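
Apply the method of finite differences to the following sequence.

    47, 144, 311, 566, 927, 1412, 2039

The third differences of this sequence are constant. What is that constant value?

First differences: 97, 167, 255, 361, 485, 627
Second differences: 70, 88, 106, 124, 142
Third differences: 18, 18, 18, 18

18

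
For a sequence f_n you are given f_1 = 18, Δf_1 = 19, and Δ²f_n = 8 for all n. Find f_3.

64

Build the table forward from the leading diagonal:
Second differences: 8, 8, 8
First differences: 19, 27, 35
f: 18, 37, 64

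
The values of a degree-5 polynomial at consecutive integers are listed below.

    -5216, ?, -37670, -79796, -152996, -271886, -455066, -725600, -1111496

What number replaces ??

Using the last 7 terms:
D1: -42126, -73200, -118890, -183180, -270534, -385896
D2: -31074, -45690, -64290, -87354, -115362
D3: -14616, -18600, -23064, -28008
D4: -3984, -4464, -4944
D5: -480, -480
Constant fifth difference = -480.
Extend backward: -3984 + 480 = -3504;  -14616 + 3504 = -11112;  -31074 + 11112 = -19962;  -42126 + 19962 = -22164;  -37670 + 22164 = -15506

-15506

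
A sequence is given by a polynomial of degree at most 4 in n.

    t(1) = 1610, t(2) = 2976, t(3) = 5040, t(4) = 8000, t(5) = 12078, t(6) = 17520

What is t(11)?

75480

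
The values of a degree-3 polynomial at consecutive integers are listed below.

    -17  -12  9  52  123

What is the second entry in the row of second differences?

D1: 5, 21, 43, 71
D2: 16, 22, 28
D3: 6, 6

22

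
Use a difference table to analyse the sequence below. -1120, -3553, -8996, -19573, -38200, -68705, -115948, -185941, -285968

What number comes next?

First differences: -2433, -5443, -10577, -18627, -30505, -47243, -69993, -100027
Second differences: -3010, -5134, -8050, -11878, -16738, -22750, -30034
Third differences: -2124, -2916, -3828, -4860, -6012, -7284
Fourth differences: -792, -912, -1032, -1152, -1272
Fifth differences: -120, -120, -120, -120
The fifth differences are constant (-120).
-1272 − 120 = -1392;  -7284 − 1392 = -8676;  -30034 − 8676 = -38710;  -100027 − 38710 = -138737;  -285968 − 138737 = -424705

-424705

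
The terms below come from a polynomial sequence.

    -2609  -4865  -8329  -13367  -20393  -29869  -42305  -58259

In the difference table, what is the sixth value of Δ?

-12436

Δ: -2256, -3464, -5038, -7026, -9476, -12436, -15954
Δ²: -1208, -1574, -1988, -2450, -2960, -3518
Δ³: -366, -414, -462, -510, -558
Δ⁴: -48, -48, -48, -48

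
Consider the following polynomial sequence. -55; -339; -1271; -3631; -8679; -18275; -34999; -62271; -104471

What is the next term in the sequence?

-167059

-284 , -932 , -2360 , -5048 , -9596 , -16724 , -27272 , -42200
-648 , -1428 , -2688 , -4548 , -7128 , -10548 , -14928
-780 , -1260 , -1860 , -2580 , -3420 , -4380
-480 , -600 , -720 , -840 , -960
-120 , -120 , -120 , -120
Fifth differences constant at -120.
-960 − 120 = -1080;  -4380 − 1080 = -5460;  -14928 − 5460 = -20388;  -42200 − 20388 = -62588;  -104471 − 62588 = -167059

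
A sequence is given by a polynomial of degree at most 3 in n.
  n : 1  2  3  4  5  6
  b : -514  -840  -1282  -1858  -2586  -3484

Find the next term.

-4570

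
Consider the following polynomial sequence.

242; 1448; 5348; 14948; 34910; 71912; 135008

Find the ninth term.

389738

1206 , 3900 , 9600 , 19962 , 37002 , 63096
2694 , 5700 , 10362 , 17040 , 26094
3006 , 4662 , 6678 , 9054
1656 , 2016 , 2376
360 , 360
The fifth differences are constant (360).
2376 + 360 = 2736;  9054 + 2736 = 11790;  26094 + 11790 = 37884;  63096 + 37884 = 100980;  135008 + 100980 = 235988
2736 + 360 = 3096;  11790 + 3096 = 14886;  37884 + 14886 = 52770;  100980 + 52770 = 153750;  235988 + 153750 = 389738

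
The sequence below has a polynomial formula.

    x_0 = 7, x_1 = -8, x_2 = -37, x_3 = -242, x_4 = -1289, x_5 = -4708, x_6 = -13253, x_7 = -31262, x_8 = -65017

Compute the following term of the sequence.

-123104

First differences: -15  -29  -205  -1047  -3419  -8545  -18009  -33755
Second differences: -14  -176  -842  -2372  -5126  -9464  -15746
Third differences: -162  -666  -1530  -2754  -4338  -6282
Fourth differences: -504  -864  -1224  -1584  -1944
Fifth differences: -360  -360  -360  -360
Fifth differences constant at -360.
-1944 − 360 = -2304;  -6282 − 2304 = -8586;  -15746 − 8586 = -24332;  -33755 − 24332 = -58087;  -65017 − 58087 = -123104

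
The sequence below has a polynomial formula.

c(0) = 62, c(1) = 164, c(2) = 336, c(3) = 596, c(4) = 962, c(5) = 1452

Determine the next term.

2084

First differences: 102 , 172 , 260 , 366 , 490
Second differences: 70 , 88 , 106 , 124
Third differences: 18 , 18 , 18
The third differences are constant (18).
124 + 18 = 142;  490 + 142 = 632;  1452 + 632 = 2084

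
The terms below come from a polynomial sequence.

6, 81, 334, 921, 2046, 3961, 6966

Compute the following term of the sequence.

D1: 75, 253, 587, 1125, 1915, 3005
D2: 178, 334, 538, 790, 1090
D3: 156, 204, 252, 300
D4: 48, 48, 48
Constant fourth difference = 48, so extend:
300 + 48 = 348;  1090 + 348 = 1438;  3005 + 1438 = 4443;  6966 + 4443 = 11409

11409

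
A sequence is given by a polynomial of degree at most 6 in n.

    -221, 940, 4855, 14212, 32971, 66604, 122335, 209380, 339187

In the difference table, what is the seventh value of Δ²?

42762

D1: 1161, 3915, 9357, 18759, 33633, 55731, 87045, 129807
D2: 2754, 5442, 9402, 14874, 22098, 31314, 42762
D3: 2688, 3960, 5472, 7224, 9216, 11448
D4: 1272, 1512, 1752, 1992, 2232
D5: 240, 240, 240, 240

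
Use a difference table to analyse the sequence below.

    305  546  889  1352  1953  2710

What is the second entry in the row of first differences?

D1: 241, 343, 463, 601, 757
D2: 102, 120, 138, 156
D3: 18, 18, 18

343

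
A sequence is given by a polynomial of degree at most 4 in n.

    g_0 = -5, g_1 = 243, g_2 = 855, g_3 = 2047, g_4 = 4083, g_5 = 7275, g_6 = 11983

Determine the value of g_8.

248 , 612 , 1192 , 2036 , 3192 , 4708
364 , 580 , 844 , 1156 , 1516
216 , 264 , 312 , 360
48 , 48 , 48
Fourth differences constant at 48.
360 + 48 = 408;  1516 + 408 = 1924;  4708 + 1924 = 6632;  11983 + 6632 = 18615
408 + 48 = 456;  1924 + 456 = 2380;  6632 + 2380 = 9012;  18615 + 9012 = 27627

27627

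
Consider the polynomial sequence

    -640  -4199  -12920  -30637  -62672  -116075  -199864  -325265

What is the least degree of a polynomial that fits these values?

First differences: -3559, -8721, -17717, -32035, -53403, -83789, -125401
Second differences: -5162, -8996, -14318, -21368, -30386, -41612
Third differences: -3834, -5322, -7050, -9018, -11226
Fourth differences: -1488, -1728, -1968, -2208
Fifth differences: -240, -240, -240
The fifth differences are constant, so the polynomial has degree 5.

5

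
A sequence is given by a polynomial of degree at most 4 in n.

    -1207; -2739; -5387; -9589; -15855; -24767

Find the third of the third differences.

D1: -1532, -2648, -4202, -6266, -8912
D2: -1116, -1554, -2064, -2646
D3: -438, -510, -582
D4: -72, -72

-582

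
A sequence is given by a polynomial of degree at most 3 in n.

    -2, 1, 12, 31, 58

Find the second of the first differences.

11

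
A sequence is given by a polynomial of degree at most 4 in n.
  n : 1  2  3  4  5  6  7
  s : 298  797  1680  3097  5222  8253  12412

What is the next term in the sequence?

First differences: 499, 883, 1417, 2125, 3031, 4159
Second differences: 384, 534, 708, 906, 1128
Third differences: 150, 174, 198, 222
Fourth differences: 24, 24, 24
Fourth differences constant at 24.
222 + 24 = 246;  1128 + 246 = 1374;  4159 + 1374 = 5533;  12412 + 5533 = 17945

17945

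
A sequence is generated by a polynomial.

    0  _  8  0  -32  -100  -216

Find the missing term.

Using the last 5 terms:
D1: -8  -32  -68  -116
D2: -24  -36  -48
D3: -12  -12
Constant third difference = -12.
Extend backward: -24 + 12 = -12;  -8 + 12 = 4;  8 − 4 = 4

4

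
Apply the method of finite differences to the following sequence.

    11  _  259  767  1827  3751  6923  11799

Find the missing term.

63

Using the last 6 terms:
508, 1060, 1924, 3172, 4876
552, 864, 1248, 1704
312, 384, 456
72, 72
Constant fourth difference = 72.
Extend backward: 312 − 72 = 240;  552 − 240 = 312;  508 − 312 = 196;  259 − 196 = 63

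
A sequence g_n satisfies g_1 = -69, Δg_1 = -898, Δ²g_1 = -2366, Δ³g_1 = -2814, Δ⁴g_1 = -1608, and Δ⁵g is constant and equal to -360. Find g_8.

Build the table forward from the leading diagonal:
Δ⁵: -360, -360, -360, -360, -360, -360, -360, -360
Δ⁴: -1608, -1968, -2328, -2688, -3048, -3408, -3768, -4128
Δ³: -2814, -4422, -6390, -8718, -11406, -14454, -17862, -21630
Δ²: -2366, -5180, -9602, -15992, -24710, -36116, -50570, -68432
Δ: -898, -3264, -8444, -18046, -34038, -58748, -94864, -145434
g: -69, -967, -4231, -12675, -30721, -64759, -123507, -218371

-218371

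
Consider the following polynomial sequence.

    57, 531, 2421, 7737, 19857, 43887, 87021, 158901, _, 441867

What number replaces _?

Using the first 8 terms:
Δ: 474, 1890, 5316, 12120, 24030, 43134, 71880
Δ²: 1416, 3426, 6804, 11910, 19104, 28746
Δ³: 2010, 3378, 5106, 7194, 9642
Δ⁴: 1368, 1728, 2088, 2448
Δ⁵: 360, 360, 360
Constant fifth difference = 360.
Extend forward: 2448 + 360 = 2808;  9642 + 2808 = 12450;  28746 + 12450 = 41196;  71880 + 41196 = 113076;  158901 + 113076 = 271977

271977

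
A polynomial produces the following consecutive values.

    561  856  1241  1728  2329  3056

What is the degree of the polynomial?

3

Δ: 295, 385, 487, 601, 727
Δ²: 90, 102, 114, 126
Δ³: 12, 12, 12
The third differences are constant, so the polynomial has degree 3.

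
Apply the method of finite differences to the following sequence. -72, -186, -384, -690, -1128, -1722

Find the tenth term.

-6138

Δ: -114, -198, -306, -438, -594
Δ²: -84, -108, -132, -156
Δ³: -24, -24, -24
Constant third difference = -24, so extend:
-156 − 24 = -180;  -594 − 180 = -774;  -1722 − 774 = -2496
-180 − 24 = -204;  -774 − 204 = -978;  -2496 − 978 = -3474
-204 − 24 = -228;  -978 − 228 = -1206;  -3474 − 1206 = -4680
-228 − 24 = -252;  -1206 − 252 = -1458;  -4680 − 1458 = -6138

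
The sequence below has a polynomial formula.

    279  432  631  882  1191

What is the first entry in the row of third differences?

First differences: 153, 199, 251, 309
Second differences: 46, 52, 58
Third differences: 6, 6

6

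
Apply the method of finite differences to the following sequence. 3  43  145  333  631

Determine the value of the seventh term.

1653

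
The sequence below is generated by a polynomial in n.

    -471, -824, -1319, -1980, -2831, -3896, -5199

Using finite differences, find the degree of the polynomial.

3

First differences: -353, -495, -661, -851, -1065, -1303
Second differences: -142, -166, -190, -214, -238
Third differences: -24, -24, -24, -24
The third differences are constant, so the polynomial has degree 3.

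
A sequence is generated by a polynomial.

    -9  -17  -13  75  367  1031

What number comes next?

2283

D1: -8  4  88  292  664
D2: 12  84  204  372
D3: 72  120  168
D4: 48  48
Constant fourth difference = 48, so extend:
168 + 48 = 216;  372 + 216 = 588;  664 + 588 = 1252;  1031 + 1252 = 2283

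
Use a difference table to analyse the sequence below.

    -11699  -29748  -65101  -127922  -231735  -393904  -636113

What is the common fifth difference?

-480

D1: -18049, -35353, -62821, -103813, -162169, -242209
D2: -17304, -27468, -40992, -58356, -80040
D3: -10164, -13524, -17364, -21684
D4: -3360, -3840, -4320
D5: -480, -480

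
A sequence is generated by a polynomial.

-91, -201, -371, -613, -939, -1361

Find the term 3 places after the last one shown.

-3323

First differences: -110 , -170 , -242 , -326 , -422
Second differences: -60 , -72 , -84 , -96
Third differences: -12 , -12 , -12
Third differences constant at -12.
-96 − 12 = -108;  -422 − 108 = -530;  -1361 − 530 = -1891
-108 − 12 = -120;  -530 − 120 = -650;  -1891 − 650 = -2541
-120 − 12 = -132;  -650 − 132 = -782;  -2541 − 782 = -3323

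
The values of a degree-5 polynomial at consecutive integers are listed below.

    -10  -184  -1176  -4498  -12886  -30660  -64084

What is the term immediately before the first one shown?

-174, -992, -3322, -8388, -17774, -33424
-818, -2330, -5066, -9386, -15650
-1512, -2736, -4320, -6264
-1224, -1584, -1944
-360, -360
The fifth differences are constant at -360.
Work back: -1224 + 360 = -864;  -1512 + 864 = -648;  -818 + 648 = -170;  -174 + 170 = -4;  -10 + 4 = -6

-6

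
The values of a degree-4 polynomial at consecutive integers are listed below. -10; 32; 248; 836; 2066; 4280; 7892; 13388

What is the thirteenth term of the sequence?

91178

First differences: 42  216  588  1230  2214  3612  5496
Second differences: 174  372  642  984  1398  1884
Third differences: 198  270  342  414  486
Fourth differences: 72  72  72  72
Constant fourth difference = 72, so extend:
486 + 72 = 558;  1884 + 558 = 2442;  5496 + 2442 = 7938;  13388 + 7938 = 21326
558 + 72 = 630;  2442 + 630 = 3072;  7938 + 3072 = 11010;  21326 + 11010 = 32336
630 + 72 = 702;  3072 + 702 = 3774;  11010 + 3774 = 14784;  32336 + 14784 = 47120
702 + 72 = 774;  3774 + 774 = 4548;  14784 + 4548 = 19332;  47120 + 19332 = 66452
774 + 72 = 846;  4548 + 846 = 5394;  19332 + 5394 = 24726;  66452 + 24726 = 91178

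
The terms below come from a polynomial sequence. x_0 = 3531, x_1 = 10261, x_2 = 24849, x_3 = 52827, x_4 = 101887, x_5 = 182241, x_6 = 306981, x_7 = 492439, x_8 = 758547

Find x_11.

2301651

6730, 14588, 27978, 49060, 80354, 124740, 185458, 266108
7858, 13390, 21082, 31294, 44386, 60718, 80650
5532, 7692, 10212, 13092, 16332, 19932
2160, 2520, 2880, 3240, 3600
360, 360, 360, 360
Fifth differences constant at 360.
3600 + 360 = 3960;  19932 + 3960 = 23892;  80650 + 23892 = 104542;  266108 + 104542 = 370650;  758547 + 370650 = 1129197
3960 + 360 = 4320;  23892 + 4320 = 28212;  104542 + 28212 = 132754;  370650 + 132754 = 503404;  1129197 + 503404 = 1632601
4320 + 360 = 4680;  28212 + 4680 = 32892;  132754 + 32892 = 165646;  503404 + 165646 = 669050;  1632601 + 669050 = 2301651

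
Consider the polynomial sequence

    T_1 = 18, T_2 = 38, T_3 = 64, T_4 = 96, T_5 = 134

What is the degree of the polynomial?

2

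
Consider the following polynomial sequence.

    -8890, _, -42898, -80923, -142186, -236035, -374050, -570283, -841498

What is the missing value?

Using the last 7 terms:
Δ: -38025  -61263  -93849  -138015  -196233  -271215
Δ²: -23238  -32586  -44166  -58218  -74982
Δ³: -9348  -11580  -14052  -16764
Δ⁴: -2232  -2472  -2712
Δ⁵: -240  -240
Constant fifth difference = -240.
Extend backward: -2232 + 240 = -1992;  -9348 + 1992 = -7356;  -23238 + 7356 = -15882;  -38025 + 15882 = -22143;  -42898 + 22143 = -20755

-20755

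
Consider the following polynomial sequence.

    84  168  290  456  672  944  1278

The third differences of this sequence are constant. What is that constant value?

6

Δ: 84, 122, 166, 216, 272, 334
Δ²: 38, 44, 50, 56, 62
Δ³: 6, 6, 6, 6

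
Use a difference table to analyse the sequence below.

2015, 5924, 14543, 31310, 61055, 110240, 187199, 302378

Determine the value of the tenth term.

Δ: 3909  8619  16767  29745  49185  76959  115179
Δ²: 4710  8148  12978  19440  27774  38220
Δ³: 3438  4830  6462  8334  10446
Δ⁴: 1392  1632  1872  2112
Δ⁵: 240  240  240
Constant fifth difference = 240, so extend:
2112 + 240 = 2352;  10446 + 2352 = 12798;  38220 + 12798 = 51018;  115179 + 51018 = 166197;  302378 + 166197 = 468575
2352 + 240 = 2592;  12798 + 2592 = 15390;  51018 + 15390 = 66408;  166197 + 66408 = 232605;  468575 + 232605 = 701180

701180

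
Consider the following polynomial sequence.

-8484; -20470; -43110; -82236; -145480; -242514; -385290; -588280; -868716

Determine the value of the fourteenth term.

D1: -11986 , -22640 , -39126 , -63244 , -97034 , -142776 , -202990 , -280436
D2: -10654 , -16486 , -24118 , -33790 , -45742 , -60214 , -77446
D3: -5832 , -7632 , -9672 , -11952 , -14472 , -17232
D4: -1800 , -2040 , -2280 , -2520 , -2760
D5: -240 , -240 , -240 , -240
Fifth differences constant at -240.
-2760 − 240 = -3000;  -17232 − 3000 = -20232;  -77446 − 20232 = -97678;  -280436 − 97678 = -378114;  -868716 − 378114 = -1246830
-3000 − 240 = -3240;  -20232 − 3240 = -23472;  -97678 − 23472 = -121150;  -378114 − 121150 = -499264;  -1246830 − 499264 = -1746094
-3240 − 240 = -3480;  -23472 − 3480 = -26952;  -121150 − 26952 = -148102;  -499264 − 148102 = -647366;  -1746094 − 647366 = -2393460
-3480 − 240 = -3720;  -26952 − 3720 = -30672;  -148102 − 30672 = -178774;  -647366 − 178774 = -826140;  -2393460 − 826140 = -3219600
-3720 − 240 = -3960;  -30672 − 3960 = -34632;  -178774 − 34632 = -213406;  -826140 − 213406 = -1039546;  -3219600 − 1039546 = -4259146

-4259146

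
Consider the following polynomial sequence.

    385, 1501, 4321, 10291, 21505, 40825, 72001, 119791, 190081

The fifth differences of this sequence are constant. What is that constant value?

Δ: 1116, 2820, 5970, 11214, 19320, 31176, 47790, 70290
Δ²: 1704, 3150, 5244, 8106, 11856, 16614, 22500
Δ³: 1446, 2094, 2862, 3750, 4758, 5886
Δ⁴: 648, 768, 888, 1008, 1128
Δ⁵: 120, 120, 120, 120

120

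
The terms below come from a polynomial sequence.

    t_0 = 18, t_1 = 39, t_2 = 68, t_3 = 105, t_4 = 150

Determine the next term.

Δ: 21, 29, 37, 45
Δ²: 8, 8, 8
Second differences constant at 8.
45 + 8 = 53;  150 + 53 = 203

203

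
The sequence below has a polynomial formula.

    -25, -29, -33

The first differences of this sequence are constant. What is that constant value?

Δ: -4, -4

-4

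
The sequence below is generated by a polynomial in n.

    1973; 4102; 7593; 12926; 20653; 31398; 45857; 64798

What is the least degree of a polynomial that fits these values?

4

D1: 2129, 3491, 5333, 7727, 10745, 14459, 18941
D2: 1362, 1842, 2394, 3018, 3714, 4482
D3: 480, 552, 624, 696, 768
D4: 72, 72, 72, 72
The fourth differences are constant, so the polynomial has degree 4.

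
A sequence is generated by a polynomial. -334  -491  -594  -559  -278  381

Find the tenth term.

10277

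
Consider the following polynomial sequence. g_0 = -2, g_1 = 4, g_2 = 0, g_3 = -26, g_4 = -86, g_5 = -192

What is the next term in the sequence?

D1: 6 , -4 , -26 , -60 , -106
D2: -10 , -22 , -34 , -46
D3: -12 , -12 , -12
Third differences constant at -12.
-46 − 12 = -58;  -106 − 58 = -164;  -192 − 164 = -356

-356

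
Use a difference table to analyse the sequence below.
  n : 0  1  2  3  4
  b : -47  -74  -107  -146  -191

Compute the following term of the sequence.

Δ: -27, -33, -39, -45
Δ²: -6, -6, -6
Constant second difference = -6, so extend:
-45 − 6 = -51;  -191 − 51 = -242

-242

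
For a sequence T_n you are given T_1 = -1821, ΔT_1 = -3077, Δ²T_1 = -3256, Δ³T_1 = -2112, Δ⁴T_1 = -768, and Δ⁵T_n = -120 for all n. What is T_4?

Build the table forward from the leading diagonal:
Fifth differences: -120  -120  -120  -120
Fourth differences: -768  -888  -1008  -1128
Third differences: -2112  -2880  -3768  -4776
Second differences: -3256  -5368  -8248  -12016
First differences: -3077  -6333  -11701  -19949
T: -1821  -4898  -11231  -22932

-22932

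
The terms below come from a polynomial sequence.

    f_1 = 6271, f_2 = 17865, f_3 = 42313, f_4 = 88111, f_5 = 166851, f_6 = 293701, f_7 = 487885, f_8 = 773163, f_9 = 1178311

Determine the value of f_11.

Δ: 11594, 24448, 45798, 78740, 126850, 194184, 285278, 405148
Δ²: 12854, 21350, 32942, 48110, 67334, 91094, 119870
Δ³: 8496, 11592, 15168, 19224, 23760, 28776
Δ⁴: 3096, 3576, 4056, 4536, 5016
Δ⁵: 480, 480, 480, 480
The fifth differences are constant (480).
5016 + 480 = 5496;  28776 + 5496 = 34272;  119870 + 34272 = 154142;  405148 + 154142 = 559290;  1178311 + 559290 = 1737601
5496 + 480 = 5976;  34272 + 5976 = 40248;  154142 + 40248 = 194390;  559290 + 194390 = 753680;  1737601 + 753680 = 2491281

2491281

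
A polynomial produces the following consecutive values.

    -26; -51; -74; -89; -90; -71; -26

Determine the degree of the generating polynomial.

3

-25, -23, -15, -1, 19, 45
2, 8, 14, 20, 26
6, 6, 6, 6
The third differences are constant, so the polynomial has degree 3.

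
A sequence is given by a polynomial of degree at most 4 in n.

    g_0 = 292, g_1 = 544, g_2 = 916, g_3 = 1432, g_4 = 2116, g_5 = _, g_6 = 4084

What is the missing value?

Using the first 5 terms:
D1: 252, 372, 516, 684
D2: 120, 144, 168
D3: 24, 24
Constant third difference = 24.
Extend forward: 168 + 24 = 192;  684 + 192 = 876;  2116 + 876 = 2992

2992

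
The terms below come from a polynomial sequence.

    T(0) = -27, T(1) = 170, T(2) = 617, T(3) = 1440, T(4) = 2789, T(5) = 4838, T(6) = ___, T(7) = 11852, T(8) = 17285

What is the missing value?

7785

Using the first 6 terms:
First differences: 197  447  823  1349  2049
Second differences: 250  376  526  700
Third differences: 126  150  174
Fourth differences: 24  24
Constant fourth difference = 24.
Extend forward: 174 + 24 = 198;  700 + 198 = 898;  2049 + 898 = 2947;  4838 + 2947 = 7785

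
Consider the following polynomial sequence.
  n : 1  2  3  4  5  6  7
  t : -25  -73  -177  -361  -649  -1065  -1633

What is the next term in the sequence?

-2377

D1: -48  -104  -184  -288  -416  -568
D2: -56  -80  -104  -128  -152
D3: -24  -24  -24  -24
Constant third difference = -24, so extend:
-152 − 24 = -176;  -568 − 176 = -744;  -1633 − 744 = -2377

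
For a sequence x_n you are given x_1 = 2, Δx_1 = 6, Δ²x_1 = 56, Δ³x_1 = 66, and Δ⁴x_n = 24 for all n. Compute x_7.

Build the table forward from the leading diagonal:
D4: 24  24  24  24  24  24  24
D3: 66  90  114  138  162  186  210
D2: 56  122  212  326  464  626  812
D1: 6  62  184  396  722  1186  1812
x: 2  8  70  254  650  1372  2558

2558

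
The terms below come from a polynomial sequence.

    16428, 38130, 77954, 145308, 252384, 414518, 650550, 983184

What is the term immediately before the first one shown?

5864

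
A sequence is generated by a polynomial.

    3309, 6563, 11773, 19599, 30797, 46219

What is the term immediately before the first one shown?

1447

Δ: 3254, 5210, 7826, 11198, 15422
Δ²: 1956, 2616, 3372, 4224
Δ³: 660, 756, 852
Δ⁴: 96, 96
The fourth differences are constant at 96.
Work back: 660 − 96 = 564;  1956 − 564 = 1392;  3254 − 1392 = 1862;  3309 − 1862 = 1447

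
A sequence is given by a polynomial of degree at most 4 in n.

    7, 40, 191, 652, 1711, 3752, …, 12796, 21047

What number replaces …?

Using the first 6 terms:
D1: 33, 151, 461, 1059, 2041
D2: 118, 310, 598, 982
D3: 192, 288, 384
D4: 96, 96
Constant fourth difference = 96.
Extend forward: 384 + 96 = 480;  982 + 480 = 1462;  2041 + 1462 = 3503;  3752 + 3503 = 7255

7255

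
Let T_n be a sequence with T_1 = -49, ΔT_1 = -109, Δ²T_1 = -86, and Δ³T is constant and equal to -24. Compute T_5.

Build the table forward from the leading diagonal:
Third differences: -24, -24, -24, -24, -24
Second differences: -86, -110, -134, -158, -182
First differences: -109, -195, -305, -439, -597
T: -49, -158, -353, -658, -1097

-1097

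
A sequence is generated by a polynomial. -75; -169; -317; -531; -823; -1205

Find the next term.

-1689

-94, -148, -214, -292, -382
-54, -66, -78, -90
-12, -12, -12
Constant third difference = -12, so extend:
-90 − 12 = -102;  -382 − 102 = -484;  -1205 − 484 = -1689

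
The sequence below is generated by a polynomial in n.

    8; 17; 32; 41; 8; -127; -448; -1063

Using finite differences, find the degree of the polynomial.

4

Δ: 9, 15, 9, -33, -135, -321, -615
Δ²: 6, -6, -42, -102, -186, -294
Δ³: -12, -36, -60, -84, -108
Δ⁴: -24, -24, -24, -24
The fourth differences are constant, so the polynomial has degree 4.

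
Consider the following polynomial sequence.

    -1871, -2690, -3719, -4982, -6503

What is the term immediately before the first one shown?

Δ: -819  -1029  -1263  -1521
Δ²: -210  -234  -258
Δ³: -24  -24
The third differences are constant at -24.
Work back: -210 + 24 = -186;  -819 + 186 = -633;  -1871 + 633 = -1238

-1238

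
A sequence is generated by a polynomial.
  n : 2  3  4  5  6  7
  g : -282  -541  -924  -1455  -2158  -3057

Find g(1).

-259, -383, -531, -703, -899
-124, -148, -172, -196
-24, -24, -24
The third differences are constant at -24.
Work back: -124 + 24 = -100;  -259 + 100 = -159;  -282 + 159 = -123

-123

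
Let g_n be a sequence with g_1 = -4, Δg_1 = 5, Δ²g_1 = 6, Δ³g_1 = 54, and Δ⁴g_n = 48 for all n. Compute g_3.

12

Build the table forward from the leading diagonal:
D4: 48, 48, 48
D3: 54, 102, 150
D2: 6, 60, 162
D1: 5, 11, 71
g: -4, 1, 12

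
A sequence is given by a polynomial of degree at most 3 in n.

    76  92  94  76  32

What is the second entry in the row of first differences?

2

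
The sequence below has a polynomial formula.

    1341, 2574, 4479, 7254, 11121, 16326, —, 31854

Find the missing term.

Using the first 6 terms:
1233, 1905, 2775, 3867, 5205
672, 870, 1092, 1338
198, 222, 246
24, 24
Constant fourth difference = 24.
Extend forward: 246 + 24 = 270;  1338 + 270 = 1608;  5205 + 1608 = 6813;  16326 + 6813 = 23139

23139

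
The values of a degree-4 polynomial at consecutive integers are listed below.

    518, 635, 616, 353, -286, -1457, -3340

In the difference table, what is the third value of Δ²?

D1: 117, -19, -263, -639, -1171, -1883
D2: -136, -244, -376, -532, -712
D3: -108, -132, -156, -180
D4: -24, -24, -24

-376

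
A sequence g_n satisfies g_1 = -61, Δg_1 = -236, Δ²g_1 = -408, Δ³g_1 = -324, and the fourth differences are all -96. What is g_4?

Build the table forward from the leading diagonal:
D4: -96, -96, -96, -96
D3: -324, -420, -516, -612
D2: -408, -732, -1152, -1668
D1: -236, -644, -1376, -2528
g: -61, -297, -941, -2317

-2317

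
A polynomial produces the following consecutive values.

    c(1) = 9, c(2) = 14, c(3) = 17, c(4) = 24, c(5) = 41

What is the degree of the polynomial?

3

5, 3, 7, 17
-2, 4, 10
6, 6
The third differences are constant, so the polynomial has degree 3.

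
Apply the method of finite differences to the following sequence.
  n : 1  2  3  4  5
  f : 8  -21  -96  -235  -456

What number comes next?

Δ: -29  -75  -139  -221
Δ²: -46  -64  -82
Δ³: -18  -18
Constant third difference = -18, so extend:
-82 − 18 = -100;  -221 − 100 = -321;  -456 − 321 = -777

-777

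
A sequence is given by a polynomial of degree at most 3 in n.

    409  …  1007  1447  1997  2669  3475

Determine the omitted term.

Using the last 5 terms:
D1: 440  550  672  806
D2: 110  122  134
D3: 12  12
Constant third difference = 12.
Extend backward: 110 − 12 = 98;  440 − 98 = 342;  1007 − 342 = 665

665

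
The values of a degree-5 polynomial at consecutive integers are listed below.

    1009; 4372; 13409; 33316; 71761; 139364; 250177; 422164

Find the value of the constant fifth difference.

First differences: 3363, 9037, 19907, 38445, 67603, 110813, 171987
Second differences: 5674, 10870, 18538, 29158, 43210, 61174
Third differences: 5196, 7668, 10620, 14052, 17964
Fourth differences: 2472, 2952, 3432, 3912
Fifth differences: 480, 480, 480

480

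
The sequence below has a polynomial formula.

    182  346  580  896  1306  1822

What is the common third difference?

12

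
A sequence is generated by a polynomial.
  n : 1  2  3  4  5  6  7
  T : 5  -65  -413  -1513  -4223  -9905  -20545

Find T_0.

Δ: -70  -348  -1100  -2710  -5682  -10640
Δ²: -278  -752  -1610  -2972  -4958
Δ³: -474  -858  -1362  -1986
Δ⁴: -384  -504  -624
Δ⁵: -120  -120
The fifth differences are constant at -120.
Work back: -384 + 120 = -264;  -474 + 264 = -210;  -278 + 210 = -68;  -70 + 68 = -2;  5 + 2 = 7

7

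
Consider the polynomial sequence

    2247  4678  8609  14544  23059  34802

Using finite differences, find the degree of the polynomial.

2431, 3931, 5935, 8515, 11743
1500, 2004, 2580, 3228
504, 576, 648
72, 72
The fourth differences are constant, so the polynomial has degree 4.

4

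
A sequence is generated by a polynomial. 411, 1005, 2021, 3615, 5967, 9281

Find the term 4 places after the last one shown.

First differences: 594, 1016, 1594, 2352, 3314
Second differences: 422, 578, 758, 962
Third differences: 156, 180, 204
Fourth differences: 24, 24
Constant fourth difference = 24, so extend:
204 + 24 = 228;  962 + 228 = 1190;  3314 + 1190 = 4504;  9281 + 4504 = 13785
228 + 24 = 252;  1190 + 252 = 1442;  4504 + 1442 = 5946;  13785 + 5946 = 19731
252 + 24 = 276;  1442 + 276 = 1718;  5946 + 1718 = 7664;  19731 + 7664 = 27395
276 + 24 = 300;  1718 + 300 = 2018;  7664 + 2018 = 9682;  27395 + 9682 = 37077

37077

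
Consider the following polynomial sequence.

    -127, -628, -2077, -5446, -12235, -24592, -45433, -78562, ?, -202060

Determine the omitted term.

-128791

Using the first 8 terms:
D1: -501  -1449  -3369  -6789  -12357  -20841  -33129
D2: -948  -1920  -3420  -5568  -8484  -12288
D3: -972  -1500  -2148  -2916  -3804
D4: -528  -648  -768  -888
D5: -120  -120  -120
Constant fifth difference = -120.
Extend forward: -888 − 120 = -1008;  -3804 − 1008 = -4812;  -12288 − 4812 = -17100;  -33129 − 17100 = -50229;  -78562 − 50229 = -128791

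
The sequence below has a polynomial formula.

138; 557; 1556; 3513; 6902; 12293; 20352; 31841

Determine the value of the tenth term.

D1: 419  999  1957  3389  5391  8059  11489
D2: 580  958  1432  2002  2668  3430
D3: 378  474  570  666  762
D4: 96  96  96  96
Constant fourth difference = 96, so extend:
762 + 96 = 858;  3430 + 858 = 4288;  11489 + 4288 = 15777;  31841 + 15777 = 47618
858 + 96 = 954;  4288 + 954 = 5242;  15777 + 5242 = 21019;  47618 + 21019 = 68637

68637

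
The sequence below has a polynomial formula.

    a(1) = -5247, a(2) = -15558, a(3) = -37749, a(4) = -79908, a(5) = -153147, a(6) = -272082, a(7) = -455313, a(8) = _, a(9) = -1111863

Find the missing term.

Using the first 7 terms:
D1: -10311, -22191, -42159, -73239, -118935, -183231
D2: -11880, -19968, -31080, -45696, -64296
D3: -8088, -11112, -14616, -18600
D4: -3024, -3504, -3984
D5: -480, -480
Constant fifth difference = -480.
Extend forward: -3984 − 480 = -4464;  -18600 − 4464 = -23064;  -64296 − 23064 = -87360;  -183231 − 87360 = -270591;  -455313 − 270591 = -725904

-725904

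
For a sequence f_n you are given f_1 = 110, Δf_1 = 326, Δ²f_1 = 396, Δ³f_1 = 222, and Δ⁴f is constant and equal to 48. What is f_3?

1158

Build the table forward from the leading diagonal:
Δ⁴: 48  48  48
Δ³: 222  270  318
Δ²: 396  618  888
Δ: 326  722  1340
f: 110  436  1158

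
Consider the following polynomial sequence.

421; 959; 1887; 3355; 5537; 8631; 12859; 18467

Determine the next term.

25725

First differences: 538, 928, 1468, 2182, 3094, 4228, 5608
Second differences: 390, 540, 714, 912, 1134, 1380
Third differences: 150, 174, 198, 222, 246
Fourth differences: 24, 24, 24, 24
The fourth differences are constant (24).
246 + 24 = 270;  1380 + 270 = 1650;  5608 + 1650 = 7258;  18467 + 7258 = 25725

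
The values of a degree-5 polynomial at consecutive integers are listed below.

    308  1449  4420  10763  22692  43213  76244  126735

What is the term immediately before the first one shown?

Δ: 1141, 2971, 6343, 11929, 20521, 33031, 50491
Δ²: 1830, 3372, 5586, 8592, 12510, 17460
Δ³: 1542, 2214, 3006, 3918, 4950
Δ⁴: 672, 792, 912, 1032
Δ⁵: 120, 120, 120
The fifth differences are constant at 120.
Work back: 672 − 120 = 552;  1542 − 552 = 990;  1830 − 990 = 840;  1141 − 840 = 301;  308 − 301 = 7

7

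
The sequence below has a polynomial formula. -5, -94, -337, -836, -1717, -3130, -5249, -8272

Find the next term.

-12421

Δ: -89 , -243 , -499 , -881 , -1413 , -2119 , -3023
Δ²: -154 , -256 , -382 , -532 , -706 , -904
Δ³: -102 , -126 , -150 , -174 , -198
Δ⁴: -24 , -24 , -24 , -24
The fourth differences are constant (-24).
-198 − 24 = -222;  -904 − 222 = -1126;  -3023 − 1126 = -4149;  -8272 − 4149 = -12421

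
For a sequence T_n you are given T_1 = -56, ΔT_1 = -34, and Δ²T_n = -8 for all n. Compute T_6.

-306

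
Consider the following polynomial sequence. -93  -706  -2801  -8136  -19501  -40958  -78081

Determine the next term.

-613, -2095, -5335, -11365, -21457, -37123
-1482, -3240, -6030, -10092, -15666
-1758, -2790, -4062, -5574
-1032, -1272, -1512
-240, -240
Fifth differences constant at -240.
-1512 − 240 = -1752;  -5574 − 1752 = -7326;  -15666 − 7326 = -22992;  -37123 − 22992 = -60115;  -78081 − 60115 = -138196

-138196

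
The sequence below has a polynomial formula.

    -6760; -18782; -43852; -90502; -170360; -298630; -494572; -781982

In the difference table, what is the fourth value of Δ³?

First differences: -12022, -25070, -46650, -79858, -128270, -195942, -287410
Second differences: -13048, -21580, -33208, -48412, -67672, -91468
Third differences: -8532, -11628, -15204, -19260, -23796
Fourth differences: -3096, -3576, -4056, -4536
Fifth differences: -480, -480, -480

-19260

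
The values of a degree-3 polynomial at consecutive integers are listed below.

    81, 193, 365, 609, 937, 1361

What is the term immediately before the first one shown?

First differences: 112  172  244  328  424
Second differences: 60  72  84  96
Third differences: 12  12  12
The third differences are constant at 12.
Work back: 60 − 12 = 48;  112 − 48 = 64;  81 − 64 = 17

17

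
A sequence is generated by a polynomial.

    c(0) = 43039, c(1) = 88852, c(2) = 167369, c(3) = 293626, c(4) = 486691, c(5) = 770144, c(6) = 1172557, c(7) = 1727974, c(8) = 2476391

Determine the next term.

3464236

D1: 45813  78517  126257  193065  283453  402413  555417  748417
D2: 32704  47740  66808  90388  118960  153004  193000
D3: 15036  19068  23580  28572  34044  39996
D4: 4032  4512  4992  5472  5952
D5: 480  480  480  480
Constant fifth difference = 480, so extend:
5952 + 480 = 6432;  39996 + 6432 = 46428;  193000 + 46428 = 239428;  748417 + 239428 = 987845;  2476391 + 987845 = 3464236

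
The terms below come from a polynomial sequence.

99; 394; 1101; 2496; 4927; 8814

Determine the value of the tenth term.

49842

295, 707, 1395, 2431, 3887
412, 688, 1036, 1456
276, 348, 420
72, 72
The fourth differences are constant (72).
420 + 72 = 492;  1456 + 492 = 1948;  3887 + 1948 = 5835;  8814 + 5835 = 14649
492 + 72 = 564;  1948 + 564 = 2512;  5835 + 2512 = 8347;  14649 + 8347 = 22996
564 + 72 = 636;  2512 + 636 = 3148;  8347 + 3148 = 11495;  22996 + 11495 = 34491
636 + 72 = 708;  3148 + 708 = 3856;  11495 + 3856 = 15351;  34491 + 15351 = 49842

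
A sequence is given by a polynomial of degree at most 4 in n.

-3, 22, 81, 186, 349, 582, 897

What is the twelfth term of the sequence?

Δ: 25, 59, 105, 163, 233, 315
Δ²: 34, 46, 58, 70, 82
Δ³: 12, 12, 12, 12
Constant third difference = 12, so extend:
82 + 12 = 94;  315 + 94 = 409;  897 + 409 = 1306
94 + 12 = 106;  409 + 106 = 515;  1306 + 515 = 1821
106 + 12 = 118;  515 + 118 = 633;  1821 + 633 = 2454
118 + 12 = 130;  633 + 130 = 763;  2454 + 763 = 3217
130 + 12 = 142;  763 + 142 = 905;  3217 + 905 = 4122

4122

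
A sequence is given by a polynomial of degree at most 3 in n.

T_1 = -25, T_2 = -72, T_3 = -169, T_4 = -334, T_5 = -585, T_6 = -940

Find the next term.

-1417

D1: -47, -97, -165, -251, -355
D2: -50, -68, -86, -104
D3: -18, -18, -18
Third differences constant at -18.
-104 − 18 = -122;  -355 − 122 = -477;  -940 − 477 = -1417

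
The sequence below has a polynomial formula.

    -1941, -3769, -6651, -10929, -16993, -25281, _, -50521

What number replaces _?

-36279

Using the first 6 terms:
First differences: -1828  -2882  -4278  -6064  -8288
Second differences: -1054  -1396  -1786  -2224
Third differences: -342  -390  -438
Fourth differences: -48  -48
Constant fourth difference = -48.
Extend forward: -438 − 48 = -486;  -2224 − 486 = -2710;  -8288 − 2710 = -10998;  -25281 − 10998 = -36279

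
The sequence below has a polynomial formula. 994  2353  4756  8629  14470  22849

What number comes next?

First differences: 1359  2403  3873  5841  8379
Second differences: 1044  1470  1968  2538
Third differences: 426  498  570
Fourth differences: 72  72
Fourth differences constant at 72.
570 + 72 = 642;  2538 + 642 = 3180;  8379 + 3180 = 11559;  22849 + 11559 = 34408

34408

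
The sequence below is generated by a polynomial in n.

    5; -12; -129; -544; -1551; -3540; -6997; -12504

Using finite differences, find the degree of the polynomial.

First differences: -17, -117, -415, -1007, -1989, -3457, -5507
Second differences: -100, -298, -592, -982, -1468, -2050
Third differences: -198, -294, -390, -486, -582
Fourth differences: -96, -96, -96, -96
The fourth differences are constant, so the polynomial has degree 4.

4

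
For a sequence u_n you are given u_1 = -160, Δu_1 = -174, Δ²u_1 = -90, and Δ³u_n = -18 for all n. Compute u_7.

Build the table forward from the leading diagonal:
Third differences: -18  -18  -18  -18  -18  -18  -18
Second differences: -90  -108  -126  -144  -162  -180  -198
First differences: -174  -264  -372  -498  -642  -804  -984
u: -160  -334  -598  -970  -1468  -2110  -2914

-2914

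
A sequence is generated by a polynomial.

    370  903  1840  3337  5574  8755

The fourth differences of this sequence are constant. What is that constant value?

24

First differences: 533, 937, 1497, 2237, 3181
Second differences: 404, 560, 740, 944
Third differences: 156, 180, 204
Fourth differences: 24, 24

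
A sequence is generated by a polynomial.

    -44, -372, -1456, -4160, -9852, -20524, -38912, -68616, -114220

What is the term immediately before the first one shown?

8

First differences: -328, -1084, -2704, -5692, -10672, -18388, -29704, -45604
Second differences: -756, -1620, -2988, -4980, -7716, -11316, -15900
Third differences: -864, -1368, -1992, -2736, -3600, -4584
Fourth differences: -504, -624, -744, -864, -984
Fifth differences: -120, -120, -120, -120
The fifth differences are constant at -120.
Work back: -504 + 120 = -384;  -864 + 384 = -480;  -756 + 480 = -276;  -328 + 276 = -52;  -44 + 52 = 8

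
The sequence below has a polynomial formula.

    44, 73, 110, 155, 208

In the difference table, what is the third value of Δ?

First differences: 29, 37, 45, 53
Second differences: 8, 8, 8

45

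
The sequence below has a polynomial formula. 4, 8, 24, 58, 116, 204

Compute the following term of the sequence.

328

Δ: 4  16  34  58  88
Δ²: 12  18  24  30
Δ³: 6  6  6
Third differences constant at 6.
30 + 6 = 36;  88 + 36 = 124;  204 + 124 = 328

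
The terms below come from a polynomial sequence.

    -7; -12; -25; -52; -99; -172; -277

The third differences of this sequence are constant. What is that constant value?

D1: -5, -13, -27, -47, -73, -105
D2: -8, -14, -20, -26, -32
D3: -6, -6, -6, -6

-6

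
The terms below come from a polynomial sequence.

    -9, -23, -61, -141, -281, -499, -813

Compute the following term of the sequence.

-1241

-14 , -38 , -80 , -140 , -218 , -314
-24 , -42 , -60 , -78 , -96
-18 , -18 , -18 , -18
Third differences constant at -18.
-96 − 18 = -114;  -314 − 114 = -428;  -813 − 428 = -1241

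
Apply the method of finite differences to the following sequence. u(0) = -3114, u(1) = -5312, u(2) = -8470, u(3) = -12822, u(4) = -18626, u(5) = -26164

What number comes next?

D1: -2198 , -3158 , -4352 , -5804 , -7538
D2: -960 , -1194 , -1452 , -1734
D3: -234 , -258 , -282
D4: -24 , -24
The fourth differences are constant (-24).
-282 − 24 = -306;  -1734 − 306 = -2040;  -7538 − 2040 = -9578;  -26164 − 9578 = -35742

-35742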